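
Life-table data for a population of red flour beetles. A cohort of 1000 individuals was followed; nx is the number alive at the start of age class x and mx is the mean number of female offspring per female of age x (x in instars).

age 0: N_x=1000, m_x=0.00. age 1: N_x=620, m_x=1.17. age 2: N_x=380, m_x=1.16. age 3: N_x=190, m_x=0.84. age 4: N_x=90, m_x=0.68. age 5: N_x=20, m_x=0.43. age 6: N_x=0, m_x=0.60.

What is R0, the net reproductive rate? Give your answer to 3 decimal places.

lx = nx/n0 = nx/1000: 1, 0.62, 0.38, 0.19, 0.09, 0.02, 0
lx·mx by age: 0, 0.7254, 0.4408, 0.1596, 0.0612, 0.0086, 0
R0 = Σ lx·mx = 1.3956 → 1.396

1.396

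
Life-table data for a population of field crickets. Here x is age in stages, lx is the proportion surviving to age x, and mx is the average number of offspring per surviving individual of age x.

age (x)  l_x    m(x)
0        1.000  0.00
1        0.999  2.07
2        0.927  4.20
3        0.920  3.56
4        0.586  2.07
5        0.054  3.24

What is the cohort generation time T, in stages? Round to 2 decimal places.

2.39

lx·mx: 0, 2.06793, 3.8934, 3.2752, 1.21302, 0.17496 → R0 = 10.62451
x·lx·mx: 0, 2.06793, 7.7868, 9.8256, 4.85208, 0.8748 → Σ = 25.40721
T = 25.40721 / 10.62451 = 2.391377… → 2.39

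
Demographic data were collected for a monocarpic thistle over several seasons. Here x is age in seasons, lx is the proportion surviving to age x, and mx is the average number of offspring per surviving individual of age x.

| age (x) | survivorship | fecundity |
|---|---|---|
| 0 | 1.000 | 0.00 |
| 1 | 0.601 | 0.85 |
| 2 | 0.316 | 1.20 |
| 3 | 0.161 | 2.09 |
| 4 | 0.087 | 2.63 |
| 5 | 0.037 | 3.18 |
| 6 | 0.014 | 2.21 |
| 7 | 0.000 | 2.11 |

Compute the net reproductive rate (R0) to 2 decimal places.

1.60

lx·mx by age: 0, 0.51085, 0.3792, 0.33649, 0.22881, 0.11766, 0.03094, 0
R0 = Σ lx·mx = 1.60395 → 1.60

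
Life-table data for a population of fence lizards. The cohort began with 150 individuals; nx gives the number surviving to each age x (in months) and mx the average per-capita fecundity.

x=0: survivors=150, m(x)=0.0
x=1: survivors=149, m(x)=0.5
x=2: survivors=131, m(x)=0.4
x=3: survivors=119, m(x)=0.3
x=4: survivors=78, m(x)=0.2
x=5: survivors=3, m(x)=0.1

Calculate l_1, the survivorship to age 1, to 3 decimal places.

0.993

l_1 = n_1/n_0 = 149/150 = 0.993333… → 0.993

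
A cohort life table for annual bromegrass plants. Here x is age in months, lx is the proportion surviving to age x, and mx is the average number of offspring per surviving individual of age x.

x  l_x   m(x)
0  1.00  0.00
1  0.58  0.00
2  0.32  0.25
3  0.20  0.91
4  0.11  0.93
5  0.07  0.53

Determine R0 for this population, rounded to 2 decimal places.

lx·mx by age: 0, 0, 0.08, 0.182, 0.1023, 0.0371
R0 = Σ lx·mx = 0.4014 → 0.40

0.40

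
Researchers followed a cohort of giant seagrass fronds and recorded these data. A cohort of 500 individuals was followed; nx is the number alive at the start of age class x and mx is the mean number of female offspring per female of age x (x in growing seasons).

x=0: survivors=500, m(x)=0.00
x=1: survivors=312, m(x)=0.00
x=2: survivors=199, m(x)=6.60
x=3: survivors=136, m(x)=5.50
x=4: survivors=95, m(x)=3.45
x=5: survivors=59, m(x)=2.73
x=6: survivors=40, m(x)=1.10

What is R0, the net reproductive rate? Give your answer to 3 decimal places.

5.188

lx = nx/n0 = nx/500: 1, 0.624, 0.398, 0.272, 0.19, 0.118, 0.08
lx·mx by age: 0, 0, 2.6268, 1.496, 0.6555, 0.32214, 0.088
R0 = Σ lx·mx = 5.18844 → 5.188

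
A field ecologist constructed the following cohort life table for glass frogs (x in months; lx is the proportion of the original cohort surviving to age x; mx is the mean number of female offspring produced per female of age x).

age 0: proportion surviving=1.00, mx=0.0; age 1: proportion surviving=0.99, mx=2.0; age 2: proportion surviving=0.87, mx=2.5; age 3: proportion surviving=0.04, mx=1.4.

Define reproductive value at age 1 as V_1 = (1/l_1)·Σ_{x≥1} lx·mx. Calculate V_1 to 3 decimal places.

4.254

lx·mx for x ≥ 1: 1.98, 2.175, 0.056 → sum = 4.211
V_1 = 4.211 / l_1 = 4.211 / 0.99 = 4.253535… → 4.254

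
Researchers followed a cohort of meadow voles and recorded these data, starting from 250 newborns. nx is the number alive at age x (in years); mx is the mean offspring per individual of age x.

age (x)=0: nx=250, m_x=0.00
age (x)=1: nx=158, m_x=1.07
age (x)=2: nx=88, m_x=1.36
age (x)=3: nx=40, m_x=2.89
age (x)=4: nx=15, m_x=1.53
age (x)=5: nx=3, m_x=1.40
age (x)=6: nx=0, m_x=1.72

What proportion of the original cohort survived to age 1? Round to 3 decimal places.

l_1 = n_1/n_0 = 158/250 = 0.632 → 0.632

0.632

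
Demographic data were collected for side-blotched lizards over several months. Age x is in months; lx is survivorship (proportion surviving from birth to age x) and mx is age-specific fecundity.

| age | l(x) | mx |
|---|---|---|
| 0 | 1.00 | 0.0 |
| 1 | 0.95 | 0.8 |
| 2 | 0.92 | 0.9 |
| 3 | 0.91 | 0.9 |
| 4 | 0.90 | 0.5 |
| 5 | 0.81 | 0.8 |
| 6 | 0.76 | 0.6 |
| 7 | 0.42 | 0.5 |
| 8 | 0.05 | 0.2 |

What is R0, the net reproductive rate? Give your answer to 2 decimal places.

4.18

lx·mx by age: 0, 0.76, 0.828, 0.819, 0.45, 0.648, 0.456, 0.21, 0.01
R0 = Σ lx·mx = 4.181 → 4.18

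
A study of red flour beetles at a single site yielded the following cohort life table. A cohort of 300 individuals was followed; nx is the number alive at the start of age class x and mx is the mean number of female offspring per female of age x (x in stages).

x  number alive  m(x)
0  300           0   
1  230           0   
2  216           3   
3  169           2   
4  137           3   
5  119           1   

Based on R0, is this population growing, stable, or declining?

growing

lx = nx/n0 = nx/300: 1, 0.76667…, 0.72, 0.56333…, 0.45667…, 0.39667…
R0 = Σ lx·mx = 0 + 0 + 2.16 + 1.126667… + 1.37… + 0.396667… = 5.053333…
R0 > 1, so the population is growing.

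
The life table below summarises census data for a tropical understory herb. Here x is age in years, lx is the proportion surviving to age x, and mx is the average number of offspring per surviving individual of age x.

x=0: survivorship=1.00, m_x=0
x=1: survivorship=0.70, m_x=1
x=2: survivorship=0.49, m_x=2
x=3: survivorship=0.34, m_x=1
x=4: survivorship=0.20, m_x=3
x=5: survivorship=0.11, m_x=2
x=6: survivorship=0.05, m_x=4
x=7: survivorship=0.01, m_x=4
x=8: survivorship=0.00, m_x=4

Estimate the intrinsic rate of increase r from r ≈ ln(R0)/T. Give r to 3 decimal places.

0.400

R0 = Σ lx·mx = 0 + 0.7 + 0.98 + 0.34 + 0.6 + 0.22 + 0.2 + 0.04 + 0 = 3.08
Σ x·lx·mx = 8.66; T = 8.66/3.08 = 2.81169…
r ≈ ln(R0)/T = ln(3.08)/2.81169… = 0.40009… → 0.400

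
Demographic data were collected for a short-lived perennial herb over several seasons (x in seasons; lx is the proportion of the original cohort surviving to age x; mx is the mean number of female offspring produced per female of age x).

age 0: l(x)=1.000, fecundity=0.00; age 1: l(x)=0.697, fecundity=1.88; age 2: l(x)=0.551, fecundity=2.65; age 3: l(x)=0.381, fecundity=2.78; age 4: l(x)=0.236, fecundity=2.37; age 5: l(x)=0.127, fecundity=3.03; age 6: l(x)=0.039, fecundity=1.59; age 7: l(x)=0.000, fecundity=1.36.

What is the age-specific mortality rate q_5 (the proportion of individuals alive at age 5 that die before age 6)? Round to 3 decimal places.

q_5 = (l_5 − l_6) / l_5 = (0.127 − 0.039) / 0.127
     = 0.088 / 0.127 = 0.692913… → 0.693

0.693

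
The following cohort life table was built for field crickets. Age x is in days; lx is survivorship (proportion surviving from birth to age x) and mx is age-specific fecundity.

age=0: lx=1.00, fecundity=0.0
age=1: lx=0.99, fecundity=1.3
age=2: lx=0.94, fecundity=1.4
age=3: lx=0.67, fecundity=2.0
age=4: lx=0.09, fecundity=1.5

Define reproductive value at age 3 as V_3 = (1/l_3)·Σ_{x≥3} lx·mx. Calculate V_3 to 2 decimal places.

2.20

lx·mx for x ≥ 3: 1.34, 0.135 → sum = 1.475
V_3 = 1.475 / l_3 = 1.475 / 0.67 = 2.201493… → 2.20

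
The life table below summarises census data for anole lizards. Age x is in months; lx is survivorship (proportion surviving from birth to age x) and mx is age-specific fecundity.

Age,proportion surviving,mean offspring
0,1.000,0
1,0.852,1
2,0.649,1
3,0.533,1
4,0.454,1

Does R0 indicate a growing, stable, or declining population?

R0 = Σ lx·mx = 0 + 0.852 + 0.649 + 0.533 + 0.454 = 2.488
R0 > 1, so the population is growing.

growing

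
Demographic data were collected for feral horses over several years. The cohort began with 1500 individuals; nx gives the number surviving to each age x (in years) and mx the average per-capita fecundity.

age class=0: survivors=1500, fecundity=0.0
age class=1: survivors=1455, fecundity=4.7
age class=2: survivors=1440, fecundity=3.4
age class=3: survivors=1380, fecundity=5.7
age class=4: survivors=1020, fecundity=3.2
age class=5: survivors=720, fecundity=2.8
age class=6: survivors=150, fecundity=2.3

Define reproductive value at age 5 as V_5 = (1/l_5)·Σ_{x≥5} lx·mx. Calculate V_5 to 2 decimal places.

3.28

lx = nx/n0 = nx/1500: 1, 0.97, 0.96, 0.92, 0.68, 0.48, 0.1
lx·mx for x ≥ 5: 1.344, 0.23 → sum = 1.574
V_5 = 1.574 / l_5 = 1.574 / 0.48 = 3.279167… → 3.28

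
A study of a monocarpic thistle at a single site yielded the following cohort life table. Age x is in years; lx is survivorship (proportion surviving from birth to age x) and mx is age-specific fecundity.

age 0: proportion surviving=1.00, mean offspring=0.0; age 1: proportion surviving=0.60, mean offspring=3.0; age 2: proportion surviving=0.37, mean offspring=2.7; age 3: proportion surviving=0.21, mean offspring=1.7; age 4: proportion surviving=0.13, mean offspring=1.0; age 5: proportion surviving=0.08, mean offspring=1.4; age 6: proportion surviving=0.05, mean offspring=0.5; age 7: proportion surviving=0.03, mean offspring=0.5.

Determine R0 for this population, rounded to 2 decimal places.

3.44

lx·mx by age: 0, 1.8, 0.999, 0.357, 0.13, 0.112, 0.025, 0.015
R0 = Σ lx·mx = 3.438 → 3.44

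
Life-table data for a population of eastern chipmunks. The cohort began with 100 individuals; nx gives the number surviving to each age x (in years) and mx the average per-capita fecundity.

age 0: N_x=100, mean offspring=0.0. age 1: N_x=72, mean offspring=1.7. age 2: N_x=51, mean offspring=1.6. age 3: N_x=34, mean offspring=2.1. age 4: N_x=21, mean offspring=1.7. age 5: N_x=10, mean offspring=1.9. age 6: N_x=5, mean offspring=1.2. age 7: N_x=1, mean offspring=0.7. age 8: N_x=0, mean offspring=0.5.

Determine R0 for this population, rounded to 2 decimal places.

3.37

lx = nx/n0 = nx/100: 1, 0.72, 0.51, 0.34, 0.21, 0.1, 0.05, 0.01, 0
lx·mx by age: 0, 1.224, 0.816, 0.714, 0.357, 0.19, 0.06, 0.007, 0
R0 = Σ lx·mx = 3.368 → 3.37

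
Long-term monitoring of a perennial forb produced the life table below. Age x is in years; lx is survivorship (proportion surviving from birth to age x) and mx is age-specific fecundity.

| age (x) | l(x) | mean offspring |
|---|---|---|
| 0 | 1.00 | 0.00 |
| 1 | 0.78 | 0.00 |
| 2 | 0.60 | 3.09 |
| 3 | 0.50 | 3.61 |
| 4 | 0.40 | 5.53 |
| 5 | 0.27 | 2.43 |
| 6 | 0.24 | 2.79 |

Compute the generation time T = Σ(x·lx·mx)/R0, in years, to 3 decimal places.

lx·mx: 0, 0, 1.854, 1.805, 2.212, 0.6561, 0.6696 → R0 = 7.1967
x·lx·mx: 0, 0, 3.708, 5.415, 8.848, 3.2805, 4.0176 → Σ = 25.2691
T = 25.2691 / 7.1967 = 3.511207… → 3.511

3.511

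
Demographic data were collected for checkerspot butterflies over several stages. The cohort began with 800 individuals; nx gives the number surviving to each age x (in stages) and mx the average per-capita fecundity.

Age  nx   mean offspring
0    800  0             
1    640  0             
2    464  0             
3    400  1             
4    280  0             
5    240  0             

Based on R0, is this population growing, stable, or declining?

lx = nx/n0 = nx/800: 1, 0.8, 0.58, 0.5, 0.35, 0.3
R0 = Σ lx·mx = 0 + 0 + 0 + 0.5 + 0 + 0 = 0.5
R0 < 1, so the population is declining.

declining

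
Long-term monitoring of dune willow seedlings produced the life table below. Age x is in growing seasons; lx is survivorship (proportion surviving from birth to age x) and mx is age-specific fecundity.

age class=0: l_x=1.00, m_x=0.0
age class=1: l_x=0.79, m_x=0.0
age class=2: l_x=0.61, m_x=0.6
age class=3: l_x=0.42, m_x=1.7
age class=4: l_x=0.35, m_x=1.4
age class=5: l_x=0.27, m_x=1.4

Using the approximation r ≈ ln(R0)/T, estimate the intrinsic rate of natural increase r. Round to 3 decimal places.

R0 = Σ lx·mx = 0 + 0 + 0.366 + 0.714 + 0.49 + 0.378 = 1.948
Σ x·lx·mx = 6.724; T = 6.724/1.948 = 3.45175…
r ≈ ln(R0)/T = ln(1.948)/3.45175… = 0.19318… → 0.193

0.193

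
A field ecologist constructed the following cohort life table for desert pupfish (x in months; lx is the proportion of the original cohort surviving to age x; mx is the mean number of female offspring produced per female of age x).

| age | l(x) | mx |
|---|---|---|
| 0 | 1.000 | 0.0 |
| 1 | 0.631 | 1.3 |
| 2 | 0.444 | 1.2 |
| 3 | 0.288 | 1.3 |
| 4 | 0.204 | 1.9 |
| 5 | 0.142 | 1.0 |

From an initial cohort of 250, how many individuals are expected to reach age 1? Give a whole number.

158

Expected survivors = N0 · l_1 = 250 × 0.631 = 157.75 → 158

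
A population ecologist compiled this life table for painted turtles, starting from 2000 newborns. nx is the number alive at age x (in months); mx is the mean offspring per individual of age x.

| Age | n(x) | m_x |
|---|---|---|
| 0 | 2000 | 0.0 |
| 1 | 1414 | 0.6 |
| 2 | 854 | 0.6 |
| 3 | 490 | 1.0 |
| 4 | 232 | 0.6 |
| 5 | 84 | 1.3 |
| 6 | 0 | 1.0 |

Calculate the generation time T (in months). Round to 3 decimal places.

lx = nx/n0 = nx/2000: 1, 0.707, 0.427, 0.245, 0.116, 0.042, 0
lx·mx: 0, 0.4242, 0.2562, 0.245, 0.0696, 0.0546, 0 → R0 = 1.0496
x·lx·mx: 0, 0.4242, 0.5124, 0.735, 0.2784, 0.273, 0 → Σ = 2.223
T = 2.223 / 1.0496 = 2.11795… → 2.118

2.118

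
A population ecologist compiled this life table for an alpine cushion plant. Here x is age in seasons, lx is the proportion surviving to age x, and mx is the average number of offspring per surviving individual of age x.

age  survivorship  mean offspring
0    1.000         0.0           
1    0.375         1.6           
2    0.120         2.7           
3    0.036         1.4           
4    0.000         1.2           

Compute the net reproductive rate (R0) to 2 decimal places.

lx·mx by age: 0, 0.6, 0.324, 0.0504, 0
R0 = Σ lx·mx = 0.9744 → 0.97

0.97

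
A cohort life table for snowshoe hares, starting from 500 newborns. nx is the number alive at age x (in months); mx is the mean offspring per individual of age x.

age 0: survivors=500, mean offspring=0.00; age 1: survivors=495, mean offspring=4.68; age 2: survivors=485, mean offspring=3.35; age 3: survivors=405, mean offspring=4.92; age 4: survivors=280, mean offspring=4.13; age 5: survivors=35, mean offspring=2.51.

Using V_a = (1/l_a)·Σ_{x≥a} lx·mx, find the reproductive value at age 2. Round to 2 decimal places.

lx = nx/n0 = nx/500: 1, 0.99, 0.97, 0.81, 0.56, 0.07
lx·mx for x ≥ 2: 3.2495, 3.9852, 2.3128, 0.1757 → sum = 9.7232
V_2 = 9.7232 / l_2 = 9.7232 / 0.97 = 10.023918… → 10.02

10.02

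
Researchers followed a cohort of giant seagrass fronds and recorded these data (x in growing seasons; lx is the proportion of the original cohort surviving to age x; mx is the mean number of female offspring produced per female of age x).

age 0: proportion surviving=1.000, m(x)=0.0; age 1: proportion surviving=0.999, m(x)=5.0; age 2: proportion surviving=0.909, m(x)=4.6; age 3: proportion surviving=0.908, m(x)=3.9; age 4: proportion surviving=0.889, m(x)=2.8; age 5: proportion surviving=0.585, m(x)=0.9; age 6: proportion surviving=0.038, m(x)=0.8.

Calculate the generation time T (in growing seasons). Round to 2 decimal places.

lx·mx: 0, 4.995, 4.1814, 3.5412, 2.4892, 0.5265, 0.0304 → R0 = 15.7637
x·lx·mx: 0, 4.995, 8.3628, 10.6236, 9.9568, 2.6325, 0.1824 → Σ = 36.7531
T = 36.7531 / 15.7637 = 2.331502… → 2.33

2.33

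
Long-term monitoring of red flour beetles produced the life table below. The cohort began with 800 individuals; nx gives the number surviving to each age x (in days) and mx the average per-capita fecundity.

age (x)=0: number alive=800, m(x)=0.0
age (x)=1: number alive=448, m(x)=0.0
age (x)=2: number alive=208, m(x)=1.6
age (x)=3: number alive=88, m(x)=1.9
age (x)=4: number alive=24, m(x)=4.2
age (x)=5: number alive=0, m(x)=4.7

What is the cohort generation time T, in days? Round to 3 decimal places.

lx = nx/n0 = nx/800: 1, 0.56, 0.26, 0.11, 0.03, 0
lx·mx: 0, 0, 0.416, 0.209, 0.126, 0 → R0 = 0.751
x·lx·mx: 0, 0, 0.832, 0.627, 0.504, 0 → Σ = 1.963
T = 1.963 / 0.751 = 2.613848… → 2.614

2.614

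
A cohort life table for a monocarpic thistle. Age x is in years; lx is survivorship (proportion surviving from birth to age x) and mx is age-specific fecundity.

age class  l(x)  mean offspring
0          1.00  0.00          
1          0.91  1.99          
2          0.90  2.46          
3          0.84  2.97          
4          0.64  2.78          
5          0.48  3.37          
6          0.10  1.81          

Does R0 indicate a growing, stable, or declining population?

growing

R0 = Σ lx·mx = 0 + 1.8109 + 2.214 + 2.4948 + 1.7792 + 1.6176 + 0.181 = 10.0975
R0 > 1, so the population is growing.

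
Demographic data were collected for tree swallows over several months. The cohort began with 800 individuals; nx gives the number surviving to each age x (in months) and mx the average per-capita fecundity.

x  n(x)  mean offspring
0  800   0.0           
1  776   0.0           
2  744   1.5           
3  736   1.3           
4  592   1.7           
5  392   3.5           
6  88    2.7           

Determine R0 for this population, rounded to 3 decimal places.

5.861

lx = nx/n0 = nx/800: 1, 0.97, 0.93, 0.92, 0.74, 0.49, 0.11
lx·mx by age: 0, 0, 1.395, 1.196, 1.258, 1.715, 0.297
R0 = Σ lx·mx = 5.861 → 5.861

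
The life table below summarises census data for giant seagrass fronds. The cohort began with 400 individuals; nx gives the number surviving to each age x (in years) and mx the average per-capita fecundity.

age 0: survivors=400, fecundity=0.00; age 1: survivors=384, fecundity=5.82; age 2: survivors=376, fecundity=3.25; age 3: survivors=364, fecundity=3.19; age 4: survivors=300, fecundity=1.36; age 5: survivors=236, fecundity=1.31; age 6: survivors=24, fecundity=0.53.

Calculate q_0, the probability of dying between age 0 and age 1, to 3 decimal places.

lx = nx/n0 = nx/400: 1, 0.96, 0.94, 0.91, 0.75, 0.59, 0.06
q_0 = (l_0 − l_1) / l_0 = (1 − 0.96) / 1
     = 0.04 / 1 = 0.04 → 0.040

0.040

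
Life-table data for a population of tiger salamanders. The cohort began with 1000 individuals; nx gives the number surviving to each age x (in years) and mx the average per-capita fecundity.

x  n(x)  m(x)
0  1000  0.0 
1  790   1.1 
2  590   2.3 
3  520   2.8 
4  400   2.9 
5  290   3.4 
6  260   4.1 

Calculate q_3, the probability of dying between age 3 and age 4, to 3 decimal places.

0.231

lx = nx/n0 = nx/1000: 1, 0.79, 0.59, 0.52, 0.4, 0.29, 0.26
q_3 = (l_3 − l_4) / l_3 = (0.52 − 0.4) / 0.52
     = 0.12 / 0.52 = 0.230769… → 0.231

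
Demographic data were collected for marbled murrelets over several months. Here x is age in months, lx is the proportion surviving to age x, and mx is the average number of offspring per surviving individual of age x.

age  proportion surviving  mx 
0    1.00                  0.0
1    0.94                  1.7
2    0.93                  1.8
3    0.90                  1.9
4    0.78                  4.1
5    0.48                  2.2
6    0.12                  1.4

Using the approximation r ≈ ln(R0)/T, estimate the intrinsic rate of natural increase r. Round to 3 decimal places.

R0 = Σ lx·mx = 0 + 1.598 + 1.674 + 1.71 + 3.198 + 1.056 + 0.168 = 9.404
Σ x·lx·mx = 29.156; T = 29.156/9.404 = 3.10038…
r ≈ ln(R0)/T = ln(9.404)/3.10038… = 0.72286… → 0.723

0.723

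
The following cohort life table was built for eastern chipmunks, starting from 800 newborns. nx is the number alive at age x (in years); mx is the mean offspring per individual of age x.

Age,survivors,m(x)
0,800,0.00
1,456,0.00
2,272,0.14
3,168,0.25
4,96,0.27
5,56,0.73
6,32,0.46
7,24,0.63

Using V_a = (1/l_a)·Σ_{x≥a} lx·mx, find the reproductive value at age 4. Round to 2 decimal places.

1.01

lx = nx/n0 = nx/800: 1, 0.57, 0.34, 0.21, 0.12, 0.07, 0.04, 0.03
lx·mx for x ≥ 4: 0.0324, 0.0511, 0.0184, 0.0189 → sum = 0.1208
V_4 = 0.1208 / l_4 = 0.1208 / 0.12 = 1.006667… → 1.01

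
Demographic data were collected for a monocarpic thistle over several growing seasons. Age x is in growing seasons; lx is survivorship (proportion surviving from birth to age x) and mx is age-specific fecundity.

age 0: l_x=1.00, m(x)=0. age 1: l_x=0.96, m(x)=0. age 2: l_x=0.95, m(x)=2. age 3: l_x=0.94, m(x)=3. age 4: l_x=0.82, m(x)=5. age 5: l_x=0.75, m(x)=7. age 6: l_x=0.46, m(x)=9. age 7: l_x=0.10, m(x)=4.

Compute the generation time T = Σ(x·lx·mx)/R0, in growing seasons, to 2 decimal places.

lx·mx: 0, 0, 1.9, 2.82, 4.1, 5.25, 4.14, 0.4 → R0 = 18.61
x·lx·mx: 0, 0, 3.8, 8.46, 16.4, 26.25, 24.84, 2.8 → Σ = 82.55
T = 82.55 / 18.61 = 4.435787… → 4.44

4.44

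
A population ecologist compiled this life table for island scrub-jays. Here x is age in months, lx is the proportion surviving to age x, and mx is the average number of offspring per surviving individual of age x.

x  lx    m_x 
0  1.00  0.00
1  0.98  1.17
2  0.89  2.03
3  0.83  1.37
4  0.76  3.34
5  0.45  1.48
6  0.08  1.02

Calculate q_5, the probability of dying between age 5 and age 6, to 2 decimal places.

0.82

q_5 = (l_5 − l_6) / l_5 = (0.45 − 0.08) / 0.45
     = 0.37 / 0.45 = 0.822222… → 0.82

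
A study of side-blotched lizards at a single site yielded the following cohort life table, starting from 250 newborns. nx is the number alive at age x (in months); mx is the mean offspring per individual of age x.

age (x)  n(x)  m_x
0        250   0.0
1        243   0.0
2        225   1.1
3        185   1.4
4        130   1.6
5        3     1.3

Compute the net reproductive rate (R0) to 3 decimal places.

lx = nx/n0 = nx/250: 1, 0.972, 0.9, 0.74, 0.52, 0.012
lx·mx by age: 0, 0, 0.99, 1.036, 0.832, 0.0156
R0 = Σ lx·mx = 2.8736 → 2.874

2.874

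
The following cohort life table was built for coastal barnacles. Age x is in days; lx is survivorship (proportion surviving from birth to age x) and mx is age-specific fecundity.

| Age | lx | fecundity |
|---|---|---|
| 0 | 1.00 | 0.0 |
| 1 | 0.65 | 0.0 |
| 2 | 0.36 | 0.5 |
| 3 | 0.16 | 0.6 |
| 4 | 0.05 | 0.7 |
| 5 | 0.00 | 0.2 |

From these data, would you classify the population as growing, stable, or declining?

R0 = Σ lx·mx = 0 + 0 + 0.18 + 0.096 + 0.035 + 0 = 0.311
R0 < 1, so the population is declining.

declining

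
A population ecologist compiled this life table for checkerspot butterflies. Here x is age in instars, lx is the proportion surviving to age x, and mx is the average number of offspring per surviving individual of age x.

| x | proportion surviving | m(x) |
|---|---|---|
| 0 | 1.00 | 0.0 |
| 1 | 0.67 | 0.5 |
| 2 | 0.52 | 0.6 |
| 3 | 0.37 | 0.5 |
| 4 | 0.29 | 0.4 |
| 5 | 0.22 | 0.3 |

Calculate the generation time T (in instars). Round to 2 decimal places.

2.28

lx·mx: 0, 0.335, 0.312, 0.185, 0.116, 0.066 → R0 = 1.014
x·lx·mx: 0, 0.335, 0.624, 0.555, 0.464, 0.33 → Σ = 2.308
T = 2.308 / 1.014 = 2.276134… → 2.28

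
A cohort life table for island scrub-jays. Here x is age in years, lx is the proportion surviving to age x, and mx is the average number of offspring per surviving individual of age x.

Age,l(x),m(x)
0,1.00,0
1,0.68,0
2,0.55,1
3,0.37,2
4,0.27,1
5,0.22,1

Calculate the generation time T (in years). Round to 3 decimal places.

3.090

lx·mx: 0, 0, 0.55, 0.74, 0.27, 0.22 → R0 = 1.78
x·lx·mx: 0, 0, 1.1, 2.22, 1.08, 1.1 → Σ = 5.5
T = 5.5 / 1.78 = 3.089888… → 3.090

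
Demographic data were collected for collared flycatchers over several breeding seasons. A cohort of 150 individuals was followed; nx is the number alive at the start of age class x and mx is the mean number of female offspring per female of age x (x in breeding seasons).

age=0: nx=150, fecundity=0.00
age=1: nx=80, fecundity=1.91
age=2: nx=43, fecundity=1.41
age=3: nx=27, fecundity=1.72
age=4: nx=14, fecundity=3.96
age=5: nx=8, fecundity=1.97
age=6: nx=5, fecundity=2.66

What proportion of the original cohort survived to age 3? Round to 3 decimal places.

0.180

l_3 = n_3/n_0 = 27/150 = 0.18 → 0.180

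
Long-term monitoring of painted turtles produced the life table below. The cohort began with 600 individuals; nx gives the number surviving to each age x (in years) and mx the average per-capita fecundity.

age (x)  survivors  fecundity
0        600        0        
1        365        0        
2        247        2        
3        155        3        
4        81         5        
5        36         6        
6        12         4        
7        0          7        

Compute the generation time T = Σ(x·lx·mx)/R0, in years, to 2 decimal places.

3.30

lx = nx/n0 = nx/600: 1, 0.60833…, 0.41167…, 0.25833…, 0.135, 0.06, 0.02, 0
lx·mx: 0, 0, 0.823333…, 0.775…, 0.675, 0.36, 0.08, 0 → R0 = 2.713333…
x·lx·mx: 0, 0, 1.646667…, 2.325…, 2.7, 1.8, 0.48, 0 → Σ = 8.951667…
T = 8.951667… / 2.713333… = 3.29914… → 3.30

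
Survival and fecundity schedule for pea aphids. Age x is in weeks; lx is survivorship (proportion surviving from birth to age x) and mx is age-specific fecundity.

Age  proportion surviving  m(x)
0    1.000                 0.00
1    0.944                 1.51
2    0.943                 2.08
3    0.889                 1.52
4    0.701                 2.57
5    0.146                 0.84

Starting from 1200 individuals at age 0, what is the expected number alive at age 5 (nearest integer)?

Expected survivors = N0 · l_5 = 1200 × 0.146 = 175.2 → 175

175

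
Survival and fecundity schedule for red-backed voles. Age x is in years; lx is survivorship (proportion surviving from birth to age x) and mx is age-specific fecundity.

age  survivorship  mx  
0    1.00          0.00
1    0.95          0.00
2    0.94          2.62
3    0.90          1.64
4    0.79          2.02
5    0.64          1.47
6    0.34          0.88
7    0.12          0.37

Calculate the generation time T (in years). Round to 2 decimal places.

lx·mx: 0, 0, 2.4628, 1.476, 1.5958, 0.9408, 0.2992, 0.0444 → R0 = 6.819
x·lx·mx: 0, 0, 4.9256, 4.428, 6.3832, 4.704, 1.7952, 0.3108 → Σ = 22.5468
T = 22.5468 / 6.819 = 3.306467… → 3.31

3.31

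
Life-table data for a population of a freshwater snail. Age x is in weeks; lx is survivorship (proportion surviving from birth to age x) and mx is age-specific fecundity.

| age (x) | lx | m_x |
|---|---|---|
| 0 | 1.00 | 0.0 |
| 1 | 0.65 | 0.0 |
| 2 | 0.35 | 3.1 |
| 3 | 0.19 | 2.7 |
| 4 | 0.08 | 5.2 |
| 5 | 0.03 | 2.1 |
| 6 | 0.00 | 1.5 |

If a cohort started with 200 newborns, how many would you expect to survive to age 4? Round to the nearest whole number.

16

Expected survivors = N0 · l_4 = 200 × 0.08 = 16 → 16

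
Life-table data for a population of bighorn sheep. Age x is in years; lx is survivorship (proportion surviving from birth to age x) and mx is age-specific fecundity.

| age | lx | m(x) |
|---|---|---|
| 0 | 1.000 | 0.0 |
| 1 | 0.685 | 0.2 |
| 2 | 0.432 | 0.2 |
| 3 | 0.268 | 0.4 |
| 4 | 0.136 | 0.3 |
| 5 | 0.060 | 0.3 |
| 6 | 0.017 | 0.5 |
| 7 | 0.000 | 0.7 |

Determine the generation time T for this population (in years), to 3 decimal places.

2.351

lx·mx: 0, 0.137, 0.0864, 0.1072, 0.0408, 0.018, 0.0085, 0 → R0 = 0.3979
x·lx·mx: 0, 0.137, 0.1728, 0.3216, 0.1632, 0.09, 0.051, 0 → Σ = 0.9356
T = 0.9356 / 0.3979 = 2.351345… → 2.351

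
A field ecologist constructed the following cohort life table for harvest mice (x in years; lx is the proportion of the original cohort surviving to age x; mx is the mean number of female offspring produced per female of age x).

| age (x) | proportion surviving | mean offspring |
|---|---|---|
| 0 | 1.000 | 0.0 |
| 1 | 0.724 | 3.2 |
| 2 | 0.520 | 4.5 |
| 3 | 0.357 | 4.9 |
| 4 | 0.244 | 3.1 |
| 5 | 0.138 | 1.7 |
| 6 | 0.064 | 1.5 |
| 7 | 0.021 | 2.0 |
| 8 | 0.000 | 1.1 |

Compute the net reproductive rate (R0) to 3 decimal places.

7.535

lx·mx by age: 0, 2.3168, 2.34, 1.7493, 0.7564, 0.2346, 0.096, 0.042, 0
R0 = Σ lx·mx = 7.5351 → 7.535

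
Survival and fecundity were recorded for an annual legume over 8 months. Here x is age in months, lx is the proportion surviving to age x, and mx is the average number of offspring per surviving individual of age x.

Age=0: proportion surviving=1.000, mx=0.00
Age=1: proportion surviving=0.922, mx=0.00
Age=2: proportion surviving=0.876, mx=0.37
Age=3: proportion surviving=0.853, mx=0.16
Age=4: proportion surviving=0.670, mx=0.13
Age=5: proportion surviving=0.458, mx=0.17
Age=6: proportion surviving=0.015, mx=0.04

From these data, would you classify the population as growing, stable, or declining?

declining

R0 = Σ lx·mx = 0 + 0 + 0.32412 + 0.13648 + 0.0871 + 0.07786 + 0.0006 = 0.62616
R0 < 1, so the population is declining.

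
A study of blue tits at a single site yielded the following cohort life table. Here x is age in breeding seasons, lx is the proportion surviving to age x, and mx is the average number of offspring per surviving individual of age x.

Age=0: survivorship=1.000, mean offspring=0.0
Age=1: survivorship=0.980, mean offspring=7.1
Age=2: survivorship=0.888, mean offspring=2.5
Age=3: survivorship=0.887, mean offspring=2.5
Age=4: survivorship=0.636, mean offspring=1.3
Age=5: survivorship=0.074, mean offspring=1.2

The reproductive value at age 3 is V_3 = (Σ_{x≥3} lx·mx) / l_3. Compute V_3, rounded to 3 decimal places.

3.532

lx·mx for x ≥ 3: 2.2175, 0.8268, 0.0888 → sum = 3.1331
V_3 = 3.1331 / l_3 = 3.1331 / 0.887 = 3.532244… → 3.532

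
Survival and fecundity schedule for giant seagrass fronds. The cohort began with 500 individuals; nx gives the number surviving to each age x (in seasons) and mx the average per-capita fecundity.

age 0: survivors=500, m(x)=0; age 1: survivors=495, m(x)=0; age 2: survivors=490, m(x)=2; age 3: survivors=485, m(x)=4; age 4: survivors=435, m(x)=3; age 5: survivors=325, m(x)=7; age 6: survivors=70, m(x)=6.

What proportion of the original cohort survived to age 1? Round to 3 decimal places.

0.990

l_1 = n_1/n_0 = 495/500 = 0.99 → 0.990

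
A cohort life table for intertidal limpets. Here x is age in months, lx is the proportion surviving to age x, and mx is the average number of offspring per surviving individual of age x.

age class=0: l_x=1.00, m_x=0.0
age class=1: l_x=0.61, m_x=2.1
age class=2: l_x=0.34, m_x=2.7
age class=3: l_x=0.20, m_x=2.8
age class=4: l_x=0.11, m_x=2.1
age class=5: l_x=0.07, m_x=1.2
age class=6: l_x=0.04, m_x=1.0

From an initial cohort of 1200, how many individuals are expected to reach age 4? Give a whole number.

132

Expected survivors = N0 · l_4 = 1200 × 0.11 = 132 → 132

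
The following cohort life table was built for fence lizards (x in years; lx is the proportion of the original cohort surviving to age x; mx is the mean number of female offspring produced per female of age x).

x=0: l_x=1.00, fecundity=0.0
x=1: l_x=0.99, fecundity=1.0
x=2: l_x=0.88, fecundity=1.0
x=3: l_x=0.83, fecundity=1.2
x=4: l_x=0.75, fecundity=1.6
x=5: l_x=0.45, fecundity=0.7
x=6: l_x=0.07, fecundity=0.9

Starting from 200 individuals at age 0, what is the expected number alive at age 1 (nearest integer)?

198

Expected survivors = N0 · l_1 = 200 × 0.99 = 198 → 198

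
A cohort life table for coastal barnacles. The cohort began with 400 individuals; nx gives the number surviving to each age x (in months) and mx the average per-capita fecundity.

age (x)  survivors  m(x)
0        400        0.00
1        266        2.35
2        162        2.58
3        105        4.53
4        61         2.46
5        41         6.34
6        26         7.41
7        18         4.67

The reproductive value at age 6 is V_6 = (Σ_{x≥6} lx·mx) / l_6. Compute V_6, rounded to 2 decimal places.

lx = nx/n0 = nx/400: 1, 0.665, 0.405, 0.2625, 0.1525, 0.1025, 0.065, 0.045
lx·mx for x ≥ 6: 0.48165, 0.21015 → sum = 0.6918
V_6 = 0.6918 / l_6 = 0.6918 / 0.065 = 10.643077… → 10.64

10.64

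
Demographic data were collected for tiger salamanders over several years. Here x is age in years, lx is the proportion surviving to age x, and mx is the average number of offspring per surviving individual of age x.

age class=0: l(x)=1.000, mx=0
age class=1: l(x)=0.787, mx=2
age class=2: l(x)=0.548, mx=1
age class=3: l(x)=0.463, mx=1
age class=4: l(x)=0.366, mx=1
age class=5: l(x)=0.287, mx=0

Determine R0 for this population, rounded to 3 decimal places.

lx·mx by age: 0, 1.574, 0.548, 0.463, 0.366, 0
R0 = Σ lx·mx = 2.951 → 2.951

2.951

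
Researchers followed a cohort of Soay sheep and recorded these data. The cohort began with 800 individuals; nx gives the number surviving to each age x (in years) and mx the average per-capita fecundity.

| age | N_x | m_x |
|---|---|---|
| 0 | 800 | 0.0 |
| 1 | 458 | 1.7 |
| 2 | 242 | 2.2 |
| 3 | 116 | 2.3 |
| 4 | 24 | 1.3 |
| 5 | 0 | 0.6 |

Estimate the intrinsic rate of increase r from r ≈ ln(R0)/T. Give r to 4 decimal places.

lx = nx/n0 = nx/800: 1, 0.5725, 0.3025, 0.145, 0.03, 0
R0 = Σ lx·mx = 0 + 0.97325 + 0.6655 + 0.3335 + 0.039 + 0 = 2.01125
Σ x·lx·mx = 3.46075; T = 3.46075/2.01125 = 1.7207…
r ≈ ln(R0)/T = ln(2.01125)/1.7207… = 0.406089… → 0.4061

0.4061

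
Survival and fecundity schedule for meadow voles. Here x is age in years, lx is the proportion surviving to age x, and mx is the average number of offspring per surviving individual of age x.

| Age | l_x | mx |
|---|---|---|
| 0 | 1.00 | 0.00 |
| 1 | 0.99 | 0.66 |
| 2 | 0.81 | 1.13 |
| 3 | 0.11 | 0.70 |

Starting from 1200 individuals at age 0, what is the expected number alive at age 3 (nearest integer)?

Expected survivors = N0 · l_3 = 1200 × 0.11 = 132 → 132

132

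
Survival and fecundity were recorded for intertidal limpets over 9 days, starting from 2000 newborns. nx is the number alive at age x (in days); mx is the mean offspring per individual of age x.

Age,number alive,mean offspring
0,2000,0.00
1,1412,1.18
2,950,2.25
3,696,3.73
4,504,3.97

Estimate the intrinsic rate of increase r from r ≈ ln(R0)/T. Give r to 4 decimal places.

0.5547

lx = nx/n0 = nx/2000: 1, 0.706, 0.475, 0.348, 0.252
R0 = Σ lx·mx = 0 + 0.83308 + 1.06875 + 1.29804 + 1.00044 = 4.20031
Σ x·lx·mx = 10.86646; T = 10.86646/4.20031 = 2.58706…
r ≈ ln(R0)/T = ln(4.20031)/2.58706… = 0.554745… → 0.5547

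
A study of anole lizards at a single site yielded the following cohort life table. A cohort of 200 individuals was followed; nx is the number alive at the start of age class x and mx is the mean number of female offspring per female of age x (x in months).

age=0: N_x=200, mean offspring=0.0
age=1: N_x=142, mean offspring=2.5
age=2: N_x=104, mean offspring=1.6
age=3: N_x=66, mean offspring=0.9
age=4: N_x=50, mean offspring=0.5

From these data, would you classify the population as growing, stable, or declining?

growing

lx = nx/n0 = nx/200: 1, 0.71, 0.52, 0.33, 0.25
R0 = Σ lx·mx = 0 + 1.775 + 0.832 + 0.297 + 0.125 = 3.029
R0 > 1, so the population is growing.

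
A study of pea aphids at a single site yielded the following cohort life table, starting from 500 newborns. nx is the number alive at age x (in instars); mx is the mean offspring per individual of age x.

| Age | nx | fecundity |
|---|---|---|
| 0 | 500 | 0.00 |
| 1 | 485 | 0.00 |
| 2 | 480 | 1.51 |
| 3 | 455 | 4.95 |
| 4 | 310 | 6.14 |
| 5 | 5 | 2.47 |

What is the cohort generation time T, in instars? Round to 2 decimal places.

lx = nx/n0 = nx/500: 1, 0.97, 0.96, 0.91, 0.62, 0.01
lx·mx: 0, 0, 1.4496, 4.5045, 3.8068, 0.0247 → R0 = 9.7856
x·lx·mx: 0, 0, 2.8992, 13.5135, 15.2272, 0.1235 → Σ = 31.7634
T = 31.7634 / 9.7856 = 3.245933… → 3.25

3.25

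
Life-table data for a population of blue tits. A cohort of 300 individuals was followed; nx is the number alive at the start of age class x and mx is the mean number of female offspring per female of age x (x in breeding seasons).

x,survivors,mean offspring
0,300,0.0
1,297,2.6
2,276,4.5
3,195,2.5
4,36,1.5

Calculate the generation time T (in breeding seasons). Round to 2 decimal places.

1.93

lx = nx/n0 = nx/300: 1, 0.99, 0.92, 0.65, 0.12
lx·mx: 0, 2.574, 4.14, 1.625, 0.18 → R0 = 8.519
x·lx·mx: 0, 2.574, 8.28, 4.875, 0.72 → Σ = 16.449
T = 16.449 / 8.519 = 1.93086… → 1.93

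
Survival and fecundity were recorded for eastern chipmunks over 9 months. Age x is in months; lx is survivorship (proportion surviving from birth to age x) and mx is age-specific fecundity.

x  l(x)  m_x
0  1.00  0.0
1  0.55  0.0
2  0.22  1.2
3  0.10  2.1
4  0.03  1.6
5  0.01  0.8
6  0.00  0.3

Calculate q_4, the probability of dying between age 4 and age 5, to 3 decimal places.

q_4 = (l_4 − l_5) / l_4 = (0.03 − 0.01) / 0.03
     = 0.02 / 0.03 = 0.666667… → 0.667

0.667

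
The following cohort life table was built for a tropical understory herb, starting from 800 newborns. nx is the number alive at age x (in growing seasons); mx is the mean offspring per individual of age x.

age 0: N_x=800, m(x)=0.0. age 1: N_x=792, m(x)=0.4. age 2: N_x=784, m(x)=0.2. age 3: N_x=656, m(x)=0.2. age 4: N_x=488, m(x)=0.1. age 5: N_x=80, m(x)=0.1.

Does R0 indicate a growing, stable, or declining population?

lx = nx/n0 = nx/800: 1, 0.99, 0.98, 0.82, 0.61, 0.1
R0 = Σ lx·mx = 0 + 0.396 + 0.196 + 0.164 + 0.061 + 0.01 = 0.827
R0 < 1, so the population is declining.

declining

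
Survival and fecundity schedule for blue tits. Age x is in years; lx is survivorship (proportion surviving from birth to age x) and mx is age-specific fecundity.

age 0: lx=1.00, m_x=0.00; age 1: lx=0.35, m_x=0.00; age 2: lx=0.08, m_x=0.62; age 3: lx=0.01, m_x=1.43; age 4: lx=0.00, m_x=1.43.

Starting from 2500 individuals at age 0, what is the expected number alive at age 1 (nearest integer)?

Expected survivors = N0 · l_1 = 2500 × 0.35 = 875 → 875

875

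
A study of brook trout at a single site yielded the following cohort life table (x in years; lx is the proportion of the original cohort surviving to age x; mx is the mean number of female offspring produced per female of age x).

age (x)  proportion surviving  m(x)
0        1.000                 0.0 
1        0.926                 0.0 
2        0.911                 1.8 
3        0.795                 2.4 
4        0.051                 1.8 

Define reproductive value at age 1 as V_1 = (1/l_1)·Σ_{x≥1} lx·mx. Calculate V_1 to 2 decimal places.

lx·mx for x ≥ 1: 0, 1.6398, 1.908, 0.0918 → sum = 3.6396
V_1 = 3.6396 / l_1 = 3.6396 / 0.926 = 3.930454… → 3.93

3.93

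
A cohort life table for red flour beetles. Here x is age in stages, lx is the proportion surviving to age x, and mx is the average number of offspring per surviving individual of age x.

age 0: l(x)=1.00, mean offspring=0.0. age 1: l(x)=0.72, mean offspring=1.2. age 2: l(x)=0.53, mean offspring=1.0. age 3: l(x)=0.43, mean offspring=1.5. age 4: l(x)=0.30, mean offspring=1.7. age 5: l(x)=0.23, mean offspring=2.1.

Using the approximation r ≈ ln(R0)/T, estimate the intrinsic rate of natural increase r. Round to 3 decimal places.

0.405

R0 = Σ lx·mx = 0 + 0.864 + 0.53 + 0.645 + 0.51 + 0.483 = 3.032
Σ x·lx·mx = 8.314; T = 8.314/3.032 = 2.74208…
r ≈ ln(R0)/T = ln(3.032)/2.74208… = 0.40452… → 0.405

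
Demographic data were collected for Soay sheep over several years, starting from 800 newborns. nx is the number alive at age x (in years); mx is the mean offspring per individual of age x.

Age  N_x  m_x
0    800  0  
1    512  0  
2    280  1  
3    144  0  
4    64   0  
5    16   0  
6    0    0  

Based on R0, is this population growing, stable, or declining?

declining

lx = nx/n0 = nx/800: 1, 0.64, 0.35, 0.18, 0.08, 0.02, 0
R0 = Σ lx·mx = 0 + 0 + 0.35 + 0 + 0 + 0 + 0 = 0.35
R0 < 1, so the population is declining.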